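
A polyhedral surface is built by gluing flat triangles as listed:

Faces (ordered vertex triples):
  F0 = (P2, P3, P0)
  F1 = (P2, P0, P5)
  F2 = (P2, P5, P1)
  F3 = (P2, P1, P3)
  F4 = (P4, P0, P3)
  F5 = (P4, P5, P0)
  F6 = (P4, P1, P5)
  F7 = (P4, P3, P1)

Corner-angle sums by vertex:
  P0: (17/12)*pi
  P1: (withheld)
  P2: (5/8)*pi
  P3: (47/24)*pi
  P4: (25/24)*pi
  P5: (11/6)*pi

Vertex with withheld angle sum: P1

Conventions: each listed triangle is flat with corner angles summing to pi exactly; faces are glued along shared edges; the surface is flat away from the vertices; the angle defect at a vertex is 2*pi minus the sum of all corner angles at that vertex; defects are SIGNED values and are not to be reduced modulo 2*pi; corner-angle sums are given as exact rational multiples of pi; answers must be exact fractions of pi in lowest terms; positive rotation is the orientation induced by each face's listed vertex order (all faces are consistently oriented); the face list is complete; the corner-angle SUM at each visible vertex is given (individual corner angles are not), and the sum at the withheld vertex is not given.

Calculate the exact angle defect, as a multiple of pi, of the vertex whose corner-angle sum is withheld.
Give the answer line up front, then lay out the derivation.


Answer: defect(P1) = (7/8)*pi

V = 6, E = 12, F = 8; chi = V - E + F = 2
Gauss-Bonnet: total defect = 2*pi*chi = 4*pi; visible defects sum to (25/8)*pi


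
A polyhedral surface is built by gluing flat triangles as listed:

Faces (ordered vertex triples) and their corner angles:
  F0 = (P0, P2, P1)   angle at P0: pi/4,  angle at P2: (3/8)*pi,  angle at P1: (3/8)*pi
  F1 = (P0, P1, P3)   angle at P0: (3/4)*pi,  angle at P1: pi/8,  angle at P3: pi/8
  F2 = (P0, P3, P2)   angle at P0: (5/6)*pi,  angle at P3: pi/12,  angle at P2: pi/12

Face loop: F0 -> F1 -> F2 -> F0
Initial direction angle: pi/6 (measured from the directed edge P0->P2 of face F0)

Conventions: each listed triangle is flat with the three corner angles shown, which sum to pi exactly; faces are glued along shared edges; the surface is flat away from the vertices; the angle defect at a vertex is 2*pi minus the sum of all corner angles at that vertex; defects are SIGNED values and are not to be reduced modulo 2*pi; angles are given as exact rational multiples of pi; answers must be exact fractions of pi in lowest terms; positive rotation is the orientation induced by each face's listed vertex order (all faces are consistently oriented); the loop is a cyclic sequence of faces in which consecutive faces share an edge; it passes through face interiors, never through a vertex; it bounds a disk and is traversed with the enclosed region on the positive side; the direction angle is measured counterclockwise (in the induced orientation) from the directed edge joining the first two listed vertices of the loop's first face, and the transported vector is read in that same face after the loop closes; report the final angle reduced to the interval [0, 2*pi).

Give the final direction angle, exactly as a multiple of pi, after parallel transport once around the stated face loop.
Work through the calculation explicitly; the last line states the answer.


enclosed vertex P0: corner angles sum to (11/6)*pi, defect = 2*pi - (11/6)*pi = pi/6
by Gauss-Bonnet the loop rotates the vector by the enclosed defect sum (positive orientation, mod 2*pi)
final angle = pi/6 + pi/6 = pi/3 (mod 2*pi)

Answer: final direction angle = pi/3


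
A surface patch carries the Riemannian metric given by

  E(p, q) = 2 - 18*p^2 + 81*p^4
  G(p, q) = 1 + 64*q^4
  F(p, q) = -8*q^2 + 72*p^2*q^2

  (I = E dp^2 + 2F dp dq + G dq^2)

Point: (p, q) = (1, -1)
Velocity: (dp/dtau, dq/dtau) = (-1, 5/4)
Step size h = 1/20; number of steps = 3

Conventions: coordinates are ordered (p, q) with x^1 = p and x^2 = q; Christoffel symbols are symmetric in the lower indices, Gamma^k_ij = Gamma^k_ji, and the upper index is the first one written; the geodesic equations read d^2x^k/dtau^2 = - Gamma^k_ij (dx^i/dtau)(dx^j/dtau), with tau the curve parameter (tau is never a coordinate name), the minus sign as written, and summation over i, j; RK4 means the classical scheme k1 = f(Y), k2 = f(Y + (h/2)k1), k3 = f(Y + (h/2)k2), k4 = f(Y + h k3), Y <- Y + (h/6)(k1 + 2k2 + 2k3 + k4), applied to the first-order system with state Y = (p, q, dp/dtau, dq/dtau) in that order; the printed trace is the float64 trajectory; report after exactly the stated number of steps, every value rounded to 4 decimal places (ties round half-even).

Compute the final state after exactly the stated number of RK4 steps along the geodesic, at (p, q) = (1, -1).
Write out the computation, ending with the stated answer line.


f(Y) = (dp/dtau, dq/dtau, -Gamma^p_ij Y'^i Y'^j, -Gamma^q_ij Y'^i Y'^j) with the Gammas evaluated at the stage position; h = 0.050000; intermediate values shown to 6 dp
step 0: p = 1.0000, q = -1.0000, dp/dtau = -1.0000, dq/dtau = 1.2500
step 1:
  k1: at (p, q) = (1.000000, -1.000000), (dp/dtau, dq/dtau) = (-1.000000, 1.250000); Gamma_ppp = 1.116279, Gamma_ppq = 0.000000, Gamma_pqq = -0.992248, Gamma_qpp = 1.116279, Gamma_qpq = 0.000000, Gamma_qqq = -0.992248; k1 = (-1.000000, 1.250000, 0.434109, 0.434109)
  k2: at (p, q) = (0.975000, -0.968750), (dp/dtau, dq/dtau) = (-0.989147, 1.260853); Gamma_ppp = 1.158547, Gamma_ppq = 0.000000, Gamma_pqq = -1.023219, Gamma_qpp = 1.151216, Gamma_qpq = 0.000000, Gamma_qqq = -1.016744; k2 = (-0.989147, 1.260853, 0.493124, 0.490004)
  k3: at (p, q) = (0.975271, -0.968479), (dp/dtau, dq/dtau) = (-0.987672, 1.262250); Gamma_ppp = 1.159510, Gamma_ppq = 0.000000, Gamma_pqq = -1.023497, Gamma_qpp = 1.150802, Gamma_qpq = 0.000000, Gamma_qqq = -1.015811; k3 = (-0.987672, 1.262250, 0.499616, 0.495863)
  k4: at (p, q) = (0.950616, -0.936887), (dp/dtau, dq/dtau) = (-0.975019, 1.274793); Gamma_ppp = 1.206192, Gamma_ppq = 0.000000, Gamma_pqq = -1.056686, Gamma_qpp = 1.187425, Gamma_qpq = 0.000000, Gamma_qqq = -1.040246; k4 = (-0.975019, 1.274793, 0.570537, 0.561660)
  Y <- Y + (h/6)(k1 + 2k2 + 2k3 + k4): p = 0.9506, q = -0.9369, dp/dtau = -0.9751, dq/dtau = 1.2747
step 2:
  k1: at (p, q) = (0.950595, -0.936908), (dp/dtau, dq/dtau) = (-0.975082, 1.274729); Gamma_ppp = 1.206112, Gamma_ppq = 0.000000, Gamma_pqq = -1.056664, Gamma_qpp = 1.187462, Gamma_qpq = 0.000000, Gamma_qqq = -1.040325; k1 = (-0.975082, 1.274729, 0.570256, 0.561438)
  k2: at (p, q) = (0.926217, -0.905040), (dp/dtau, dq/dtau) = (-0.960826, 1.288765); Gamma_ppp = 1.257446, Gamma_ppq = 0.000000, Gamma_pqq = -1.092173, Gamma_qpp = 1.225990, Gamma_qpq = 0.000000, Gamma_qqq = -1.064852; k2 = (-0.960826, 1.288765, 0.653151, 0.636812)
  k3: at (p, q) = (0.926574, -0.904689), (dp/dtau, dq/dtau) = (-0.958754, 1.290649); Gamma_ppp = 1.258853, Gamma_ppq = 0.000000, Gamma_pqq = -1.092551, Gamma_qpp = 1.225327, Gamma_qpq = 0.000000, Gamma_qqq = -1.063454; k3 = (-0.958754, 1.290649, 0.662798, 0.645146)
  k4: at (p, q) = (0.902657, -0.872376), (dp/dtau, dq/dtau) = (-0.941942, 1.306986); Gamma_ppp = 1.316253, Gamma_ppq = 0.000000, Gamma_pqq = -1.130753, Gamma_qpp = 1.265377, Gamma_qpq = 0.000000, Gamma_qqq = -1.087047; k4 = (-0.941942, 1.306986, 0.763715, 0.734196)
  Y <- Y + (h/6)(k1 + 2k2 + 2k3 + k4): p = 0.9026, q = -0.8724, dp/dtau = -0.9420, dq/dtau = 1.3069
step 3:
  k1: at (p, q) = (0.902626, -0.872404), (dp/dtau, dq/dtau) = (-0.942033, 1.306892); Gamma_ppp = 1.316131, Gamma_ppq = 0.000000, Gamma_pqq = -1.130723, Gamma_qpp = 1.265440, Gamma_qpq = 0.000000, Gamma_qqq = -1.087173; k1 = (-0.942033, 1.306892, 0.763267, 0.733870)
  k2: at (p, q) = (0.879075, -0.839731), (dp/dtau, dq/dtau) = (-0.922952, 1.325239); Gamma_ppp = 1.379923, Gamma_ppq = 0.000000, Gamma_pqq = -1.171700, Gamma_qpp = 1.307214, Gamma_qpq = 0.000000, Gamma_qqq = -1.109962; k2 = (-0.922952, 1.325239, 0.882335, 0.835844)
  k3: at (p, q) = (0.879553, -0.839273), (dp/dtau, dq/dtau) = (-0.919975, 1.327788); Gamma_ppp = 1.382007, Gamma_ppq = 0.000000, Gamma_pqq = -1.172193, Gamma_qpp = 1.306102, Gamma_qpq = 0.000000, Gamma_qqq = -1.107812; k3 = (-0.919975, 1.327788, 0.896934, 0.847671)
  k4: at (p, q) = (0.856628, -0.806014), (dp/dtau, dq/dtau) = (-0.897187, 1.349276); Gamma_ppp = 1.454302, Gamma_ppq = 0.000000, Gamma_pqq = -1.216334, Gamma_qpp = 1.348680, Gamma_qpq = 0.000000, Gamma_qqq = -1.127995; k4 = (-0.897187, 1.349276, 1.043759, 0.967954)
  Y <- Y + (h/6)(k1 + 2k2 + 2k3 + k4): p = 0.8566, q = -0.8061, dp/dtau = -0.8973, dq/dtau = 1.3491

Answer: p = 0.8566, q = -0.8061, dp/dtau = -0.8973, dq/dtau = 1.3491


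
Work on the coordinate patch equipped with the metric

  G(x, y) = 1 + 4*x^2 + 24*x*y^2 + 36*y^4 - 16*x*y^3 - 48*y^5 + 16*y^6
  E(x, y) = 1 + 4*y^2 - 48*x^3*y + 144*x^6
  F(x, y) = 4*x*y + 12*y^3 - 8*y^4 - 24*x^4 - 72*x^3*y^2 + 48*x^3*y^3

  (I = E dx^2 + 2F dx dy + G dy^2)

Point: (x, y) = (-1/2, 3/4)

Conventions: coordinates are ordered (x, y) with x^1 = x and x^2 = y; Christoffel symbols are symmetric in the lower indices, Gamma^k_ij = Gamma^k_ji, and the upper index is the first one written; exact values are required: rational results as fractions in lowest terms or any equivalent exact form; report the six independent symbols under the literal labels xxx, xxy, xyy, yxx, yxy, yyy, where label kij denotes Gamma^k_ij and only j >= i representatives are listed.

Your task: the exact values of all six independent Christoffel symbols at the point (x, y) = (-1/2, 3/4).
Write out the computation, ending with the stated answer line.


E = 10, F = 33/16, G = 377/256 at the point
E_x = -54, E_y = 12, F_x = -3/16, F_y = 65/8, G_x = 11/4, G_y = 99/32
EG - F^2 = 2681/256;  g^inv = (256/2681) * [[377/256, -33/16], [-33/16, 10]]
first-kind symbols [ij,l] = (1/2)(d_i g_jl + d_j g_il - d_l g_ij): [xx,x] = E_x/2 = -27, [xx,y] = F_x - E_y/2 = -99/16, [xy,x] = E_y/2 = 6, [xy,y] = G_x/2 = 11/8, [yy,x] = F_y - G_x/2 = 27/4, [yy,y] = G_y/2 = 99/64
Gamma^x_ij = (G*[ij,x] - F*[ij,y])/(EG - F^2), Gamma^y_ij = (E*[ij,y] - F*[ij,x])/(EG - F^2)

Answer: Gamma_xxx = -6912/2681, Gamma_xxy = 1536/2681, Gamma_xyy = 1728/2681, Gamma_yxx = -1584/2681, Gamma_yxy = 352/2681, Gamma_yyy = 396/2681


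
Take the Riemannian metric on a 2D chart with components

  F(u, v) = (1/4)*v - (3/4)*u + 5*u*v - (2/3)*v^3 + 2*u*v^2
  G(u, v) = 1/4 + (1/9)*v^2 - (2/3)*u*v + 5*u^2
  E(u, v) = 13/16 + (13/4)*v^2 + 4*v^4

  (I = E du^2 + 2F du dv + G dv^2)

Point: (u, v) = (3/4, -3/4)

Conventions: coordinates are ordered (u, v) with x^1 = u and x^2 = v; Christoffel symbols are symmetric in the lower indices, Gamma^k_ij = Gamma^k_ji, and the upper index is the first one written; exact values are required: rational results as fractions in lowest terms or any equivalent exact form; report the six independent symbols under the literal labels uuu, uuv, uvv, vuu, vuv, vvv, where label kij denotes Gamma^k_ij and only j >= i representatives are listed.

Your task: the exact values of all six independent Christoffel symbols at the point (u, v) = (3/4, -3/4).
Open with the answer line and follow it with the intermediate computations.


Answer: Gamma_uuu = 1521/1979, Gamma_uuv = -2712/1979, Gamma_uvv = -3232/1979, Gamma_vuu = 4875/3958, Gamma_vuv = 373/1979, Gamma_vvv = -7318/5937

E = 125/32, F = -39/16, G = 7/2 at the point
E_u = 0, E_v = -93/8, F_u = -27/8, F_v = 5/8, G_u = 8, G_v = -2/3
EG - F^2 = 1979/256;  g^inv = (256/1979) * [[7/2, 39/16], [39/16, 125/32]]
first-kind symbols [ij,l] = (1/2)(d_i g_jl + d_j g_il - d_l g_ij): [uu,u] = E_u/2 = 0, [uu,v] = F_u - E_v/2 = 39/16, [uv,u] = E_v/2 = -93/16, [uv,v] = G_u/2 = 4, [vv,u] = F_v - G_u/2 = -27/8, [vv,v] = G_v/2 = -1/3
Gamma^u_ij = (G*[ij,u] - F*[ij,v])/(EG - F^2), Gamma^v_ij = (E*[ij,v] - F*[ij,u])/(EG - F^2)


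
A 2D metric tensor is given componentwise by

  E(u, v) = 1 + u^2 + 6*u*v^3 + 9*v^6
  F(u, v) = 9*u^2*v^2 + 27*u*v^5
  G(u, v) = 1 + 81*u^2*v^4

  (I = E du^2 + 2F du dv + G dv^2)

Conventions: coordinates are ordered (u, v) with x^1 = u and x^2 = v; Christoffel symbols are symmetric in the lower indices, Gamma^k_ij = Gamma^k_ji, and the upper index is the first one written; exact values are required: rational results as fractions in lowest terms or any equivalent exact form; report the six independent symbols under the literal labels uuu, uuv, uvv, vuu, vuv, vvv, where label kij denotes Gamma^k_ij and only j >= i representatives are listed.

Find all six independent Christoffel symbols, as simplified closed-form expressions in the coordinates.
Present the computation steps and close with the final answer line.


E = 1 + u^2 + 6*u*v^3 + 9*v^6; F = 9*u^2*v^2 + 27*u*v^5; G = 1 + 81*u^2*v^4
Gamma^k_ij = (1/2) g^{kl} (d_i g_jl + d_j g_il - d_l g_ij), with g^inv = (1/(EG-F^2)) [[G, -F], [-F, E]]
first partials: E_u = 2*u + 6*v^3, E_v = 18*u*v^2 + 54*v^5, F_u = 18*u*v^2 + 27*v^5, F_v = 18*u^2*v + 135*u*v^4, G_u = 162*u*v^4, G_v = 324*u^2*v^3
D = EG - F^2 = 1 + u^2 + 6*u*v^3 + 9*v^6 + 81*u^2*v^4
expanded: Gamma^u_uu = (G E_u - 2F F_u + F E_v)/(2D), Gamma^u_uv = (G E_v - F G_u)/(2D), Gamma^u_vv = (2G F_v - G G_u - F G_v)/(2D), Gamma^v_uu = (2E F_u - E E_v - F E_u)/(2D), Gamma^v_uv = (E G_u - F E_v)/(2D), Gamma^v_vv = (E G_v - 2F F_v + F G_u)/(2D); substitute and cancel common factors

Answer: Gamma_uuu = (u + 3*v^3)/(81*u^2*v^4 + u^2 + 6*u*v^3 + 9*v^6 + 1), Gamma_uuv = (9*u*v^2 + 27*v^5)/(81*u^2*v^4 + u^2 + 6*u*v^3 + 9*v^6 + 1), Gamma_uvv = (18*u^2*v + 54*u*v^4)/(81*u^2*v^4 + u^2 + 6*u*v^3 + 9*v^6 + 1), Gamma_vuu = 9*u*v^2/(81*u^2*v^4 + u^2 + 6*u*v^3 + 9*v^6 + 1), Gamma_vuv = 81*u*v^4/(81*u^2*v^4 + u^2 + 6*u*v^3 + 9*v^6 + 1), Gamma_vvv = 162*u^2*v^3/(81*u^2*v^4 + u^2 + 6*u*v^3 + 9*v^6 + 1)


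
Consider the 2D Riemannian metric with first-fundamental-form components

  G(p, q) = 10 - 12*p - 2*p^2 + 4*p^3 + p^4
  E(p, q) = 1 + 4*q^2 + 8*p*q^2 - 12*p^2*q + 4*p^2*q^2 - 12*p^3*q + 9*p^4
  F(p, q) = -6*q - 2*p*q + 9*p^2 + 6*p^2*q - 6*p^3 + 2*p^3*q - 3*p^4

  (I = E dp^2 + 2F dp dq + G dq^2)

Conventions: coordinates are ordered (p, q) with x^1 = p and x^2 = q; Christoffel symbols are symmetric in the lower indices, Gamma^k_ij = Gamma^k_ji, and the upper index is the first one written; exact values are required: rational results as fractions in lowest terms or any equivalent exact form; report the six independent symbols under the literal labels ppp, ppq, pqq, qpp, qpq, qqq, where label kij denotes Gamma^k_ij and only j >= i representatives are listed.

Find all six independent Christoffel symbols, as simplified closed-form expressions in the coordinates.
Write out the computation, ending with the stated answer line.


E = 1 + 4*q^2 + 8*p*q^2 - 12*p^2*q + 4*p^2*q^2 - 12*p^3*q + 9*p^4; F = -6*q - 2*p*q + 9*p^2 + 6*p^2*q - 6*p^3 + 2*p^3*q - 3*p^4; G = 10 - 12*p - 2*p^2 + 4*p^3 + p^4
Gamma^k_ij = (1/2) g^{kl} (d_i g_jl + d_j g_il - d_l g_ij), with g^inv = (1/(EG-F^2)) [[G, -F], [-F, E]]
first partials: E_p = 8*q^2 - 24*p*q + 8*p*q^2 - 36*p^2*q + 36*p^3, E_q = 8*q + 16*p*q - 12*p^2 + 8*p^2*q - 12*p^3, F_p = -2*q + 18*p + 12*p*q - 18*p^2 + 6*p^2*q - 12*p^3, F_q = -6 - 2*p + 6*p^2 + 2*p^3, G_p = -12 - 4*p + 12*p^2 + 4*p^3, G_q = 0
D = EG - F^2 = 10 - 12*p + 4*q^2 - 2*p^2 + 8*p*q^2 - 12*p^2*q + 4*p^3 + 4*p^2*q^2 - 12*p^3*q + 10*p^4
expanded: Gamma^p_pp = (G E_p - 2F F_p + F E_q)/(2D), Gamma^p_pq = (G E_q - F G_p)/(2D), Gamma^p_qq = (2G F_q - G G_p - F G_q)/(2D), Gamma^q_pp = (2E F_p - E E_q - F E_p)/(2D), Gamma^q_pq = (E G_p - F E_q)/(2D), Gamma^q_qq = (E G_q - 2F F_q + F G_p)/(2D); substitute and cancel common factors

Answer: Gamma_ppp = (9*p^3 - 9*p^2*q + 2*p*q^2 - 6*p*q + 2*q^2)/(5*p^4 - 6*p^3*q + 2*p^3 + 2*p^2*q^2 - 6*p^2*q - p^2 + 4*p*q^2 - 6*p + 2*q^2 + 5), Gamma_ppq = (-3*p^3 + 2*p^2*q - 3*p^2 + 4*p*q + 2*q)/(5*p^4 - 6*p^3*q + 2*p^3 + 2*p^2*q^2 - 6*p^2*q - p^2 + 4*p*q^2 - 6*p + 2*q^2 + 5), Gamma_pqq = 0, Gamma_qpp = (-3*p^3 + p^2*q - 6*p^2 + 2*p*q + 9*p - 3*q)/(5*p^4 - 6*p^3*q + 2*p^3 + 2*p^2*q^2 - 6*p^2*q - p^2 + 4*p*q^2 - 6*p + 2*q^2 + 5), Gamma_qpq = (p^3 + 3*p^2 - p - 3)/(5*p^4 - 6*p^3*q + 2*p^3 + 2*p^2*q^2 - 6*p^2*q - p^2 + 4*p*q^2 - 6*p + 2*q^2 + 5), Gamma_qqq = 0


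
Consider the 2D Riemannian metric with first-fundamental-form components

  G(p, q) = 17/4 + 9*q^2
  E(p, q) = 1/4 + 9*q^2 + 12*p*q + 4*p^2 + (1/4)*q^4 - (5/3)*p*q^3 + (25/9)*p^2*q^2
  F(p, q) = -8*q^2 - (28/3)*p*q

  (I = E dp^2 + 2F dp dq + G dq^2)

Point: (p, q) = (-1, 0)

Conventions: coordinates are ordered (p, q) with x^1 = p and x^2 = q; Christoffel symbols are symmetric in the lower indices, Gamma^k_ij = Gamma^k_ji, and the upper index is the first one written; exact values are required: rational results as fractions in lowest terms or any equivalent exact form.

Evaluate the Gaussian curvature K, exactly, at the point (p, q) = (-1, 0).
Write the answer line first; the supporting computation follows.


Answer: K = -9440/44217

E = 17/4, F = 0, G = 17/4, EG - F^2 = 289/16 at the point
E_p = -8, E_q = -12, F_p = 0, F_q = 28/3, G_p = 0, G_q = 0
E_qq = 212/9, F_pq = -28/3, G_pp = 0
Brioschi: K = (det M1 - det M2) / (EG - F^2)^2 with the standard first/second-derivative matrices M1, M2.
M1 = [[-E_qq/2 + F_pq - G_pp/2, E_p/2, F_p - E_q/2], [F_q - G_p/2, E, F], [G_q/2, F, G]] = [[-190/9, -4, 6], [28/3, 17/4, 0], [0, 0, 17/4]]; det M1 = -16031/72
M2 = [[0, E_q/2, G_p/2], [E_q/2, E, F], [G_p/2, F, G]] = [[0, -6, 0], [-6, 17/4, 0], [0, 0, 17/4]]; det M2 = -153
det M1 - det M2 = -5015/72; K = -5015/72 / (289/16)^2 = -9440/44217


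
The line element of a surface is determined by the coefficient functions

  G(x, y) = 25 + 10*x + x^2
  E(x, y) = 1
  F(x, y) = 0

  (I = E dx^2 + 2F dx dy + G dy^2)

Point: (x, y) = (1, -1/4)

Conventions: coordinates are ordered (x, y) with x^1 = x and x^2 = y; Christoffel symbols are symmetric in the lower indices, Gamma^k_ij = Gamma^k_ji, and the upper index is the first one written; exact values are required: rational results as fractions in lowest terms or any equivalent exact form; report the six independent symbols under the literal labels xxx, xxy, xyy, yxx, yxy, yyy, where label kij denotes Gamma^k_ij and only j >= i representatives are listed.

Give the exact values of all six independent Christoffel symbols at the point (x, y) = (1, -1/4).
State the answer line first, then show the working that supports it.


Answer: Gamma_xxx = 0, Gamma_xxy = 0, Gamma_xyy = -6, Gamma_yxx = 0, Gamma_yxy = 1/6, Gamma_yyy = 0

E = 1, F = 0, G = 36 at the point
E_x = 0, E_y = 0, F_x = 0, F_y = 0, G_x = 12, G_y = 0
EG - F^2 = 36;  g^inv = (1/36) * [[36, 0], [0, 1]]
first-kind symbols [ij,l] = (1/2)(d_i g_jl + d_j g_il - d_l g_ij): [xx,x] = E_x/2 = 0, [xx,y] = F_x - E_y/2 = 0, [xy,x] = E_y/2 = 0, [xy,y] = G_x/2 = 6, [yy,x] = F_y - G_x/2 = -6, [yy,y] = G_y/2 = 0
Gamma^x_ij = (G*[ij,x] - F*[ij,y])/(EG - F^2), Gamma^y_ij = (E*[ij,y] - F*[ij,x])/(EG - F^2)


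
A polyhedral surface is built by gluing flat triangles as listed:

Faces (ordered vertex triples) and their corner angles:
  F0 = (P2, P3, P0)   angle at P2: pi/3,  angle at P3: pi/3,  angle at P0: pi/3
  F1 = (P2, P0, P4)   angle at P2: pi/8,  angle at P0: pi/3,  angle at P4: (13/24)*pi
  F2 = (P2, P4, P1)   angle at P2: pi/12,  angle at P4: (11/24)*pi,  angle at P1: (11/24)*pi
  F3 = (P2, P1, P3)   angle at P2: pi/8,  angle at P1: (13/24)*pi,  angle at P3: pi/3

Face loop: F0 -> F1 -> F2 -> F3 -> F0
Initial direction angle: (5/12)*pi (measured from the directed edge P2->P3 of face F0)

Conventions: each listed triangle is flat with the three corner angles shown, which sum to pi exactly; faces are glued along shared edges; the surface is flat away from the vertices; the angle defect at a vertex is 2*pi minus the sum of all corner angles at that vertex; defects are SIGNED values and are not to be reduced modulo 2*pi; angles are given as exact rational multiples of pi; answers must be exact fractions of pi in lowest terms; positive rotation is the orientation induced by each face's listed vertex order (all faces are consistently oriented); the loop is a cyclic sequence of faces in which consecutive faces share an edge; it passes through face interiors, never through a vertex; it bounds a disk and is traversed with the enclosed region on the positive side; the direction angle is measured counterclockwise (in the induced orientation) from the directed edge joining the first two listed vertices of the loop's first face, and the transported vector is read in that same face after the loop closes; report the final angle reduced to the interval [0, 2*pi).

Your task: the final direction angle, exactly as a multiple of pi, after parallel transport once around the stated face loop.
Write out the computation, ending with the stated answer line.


enclosed vertex P2: corner angles sum to (2/3)*pi, defect = 2*pi - (2/3)*pi = (4/3)*pi
summing the enclosed defects onto the initial angle, mod 2*pi in the induced orientation:
final angle = (5/12)*pi + (4/3)*pi = (7/4)*pi (mod 2*pi)

Answer: final direction angle = (7/4)*pi


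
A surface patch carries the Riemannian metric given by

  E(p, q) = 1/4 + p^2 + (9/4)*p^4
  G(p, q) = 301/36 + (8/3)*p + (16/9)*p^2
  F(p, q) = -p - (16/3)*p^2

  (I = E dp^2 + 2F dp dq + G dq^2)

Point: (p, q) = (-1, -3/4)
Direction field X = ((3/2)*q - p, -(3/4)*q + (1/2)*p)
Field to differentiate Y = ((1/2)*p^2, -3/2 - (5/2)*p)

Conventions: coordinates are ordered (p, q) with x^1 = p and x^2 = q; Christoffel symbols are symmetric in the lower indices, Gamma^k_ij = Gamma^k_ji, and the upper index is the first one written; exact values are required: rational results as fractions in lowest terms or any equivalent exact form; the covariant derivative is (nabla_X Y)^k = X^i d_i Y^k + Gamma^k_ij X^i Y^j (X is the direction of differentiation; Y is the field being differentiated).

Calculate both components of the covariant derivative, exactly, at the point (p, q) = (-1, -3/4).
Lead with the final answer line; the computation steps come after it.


Answer: (nabla_X Y)^p = 13069/76464, (nabla_X Y)^q = 6725/25488

E = 7/2, F = -13/3, G = 269/36 at the point
E_p = -11, E_q = 0, F_p = 29/3, F_q = 0, G_p = -8/9, G_q = 0
EG - F^2 = 59/8;  g^inv = (8/59) * [[269/36, 13/3], [13/3, 7/2]]
first-kind symbols [ij,l] = (1/2)(d_i g_jl + d_j g_il - d_l g_ij): [pp,p] = E_p/2 = -11/2, [pp,q] = F_p - E_q/2 = 29/3, [pq,p] = E_q/2 = 0, [pq,q] = G_p/2 = -4/9, [qq,p] = F_q - G_p/2 = 4/9, [qq,q] = G_q/2 = 0
Gamma^p_ij = (G*[ij,p] - F*[ij,q])/(EG - F^2), Gamma^q_ij = (E*[ij,q] - F*[ij,p])/(EG - F^2)
Gamma_ppp = 19/177, Gamma_ppq = -416/1593, Gamma_pqq = 2152/4779, Gamma_qpp = 80/59, Gamma_qpq = -112/531, Gamma_qqq = 416/1593
X = (-1/8, 1/16), Y = (1/2, 1) at the point


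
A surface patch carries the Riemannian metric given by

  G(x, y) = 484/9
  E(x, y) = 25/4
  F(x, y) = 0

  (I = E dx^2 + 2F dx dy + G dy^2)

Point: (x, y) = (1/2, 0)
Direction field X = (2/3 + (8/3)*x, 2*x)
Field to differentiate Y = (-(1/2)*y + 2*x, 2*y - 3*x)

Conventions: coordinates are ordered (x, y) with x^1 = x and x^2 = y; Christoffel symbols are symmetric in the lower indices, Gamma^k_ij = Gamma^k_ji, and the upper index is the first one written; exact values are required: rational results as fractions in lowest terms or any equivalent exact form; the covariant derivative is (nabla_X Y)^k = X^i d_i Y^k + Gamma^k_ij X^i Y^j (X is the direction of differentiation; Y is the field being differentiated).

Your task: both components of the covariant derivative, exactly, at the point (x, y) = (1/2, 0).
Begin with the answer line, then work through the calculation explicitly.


Answer: (nabla_X Y)^x = 7/2, (nabla_X Y)^y = -4

E = 25/4, F = 0, G = 484/9 at the point
E_x = 0, E_y = 0, F_x = 0, F_y = 0, G_x = 0, G_y = 0
EG - F^2 = 3025/9;  g^inv = (9/3025) * [[484/9, 0], [0, 25/4]]
first-kind symbols [ij,l] = (1/2)(d_i g_jl + d_j g_il - d_l g_ij): [xx,x] = E_x/2 = 0, [xx,y] = F_x - E_y/2 = 0, [xy,x] = E_y/2 = 0, [xy,y] = G_x/2 = 0, [yy,x] = F_y - G_x/2 = 0, [yy,y] = G_y/2 = 0
Gamma^x_ij = (G*[ij,x] - F*[ij,y])/(EG - F^2), Gamma^y_ij = (E*[ij,y] - F*[ij,x])/(EG - F^2)
Gamma_xxx = 0, Gamma_xxy = 0, Gamma_xyy = 0, Gamma_yxx = 0, Gamma_yxy = 0, Gamma_yyy = 0
X = (2, 1), Y = (1, -3/2) at the point


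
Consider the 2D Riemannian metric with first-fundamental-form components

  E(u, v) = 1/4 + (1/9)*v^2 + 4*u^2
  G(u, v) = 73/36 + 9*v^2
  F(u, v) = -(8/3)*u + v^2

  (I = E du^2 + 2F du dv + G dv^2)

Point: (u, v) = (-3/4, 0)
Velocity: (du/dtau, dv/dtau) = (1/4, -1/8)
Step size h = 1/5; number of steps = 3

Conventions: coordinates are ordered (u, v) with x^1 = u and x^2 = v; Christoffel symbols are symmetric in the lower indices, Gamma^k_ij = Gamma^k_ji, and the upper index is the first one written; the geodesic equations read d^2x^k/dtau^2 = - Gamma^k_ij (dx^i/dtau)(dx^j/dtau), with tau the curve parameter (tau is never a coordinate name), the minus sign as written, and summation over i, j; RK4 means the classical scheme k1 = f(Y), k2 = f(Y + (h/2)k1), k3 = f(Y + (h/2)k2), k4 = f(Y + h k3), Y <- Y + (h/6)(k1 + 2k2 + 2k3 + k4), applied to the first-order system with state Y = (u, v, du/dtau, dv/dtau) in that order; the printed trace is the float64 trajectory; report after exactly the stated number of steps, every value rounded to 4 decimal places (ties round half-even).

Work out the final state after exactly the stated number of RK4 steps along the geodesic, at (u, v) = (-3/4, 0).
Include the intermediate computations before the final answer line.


f(Y) = (du/dtau, dv/dtau, -Gamma^u_ij Y'^i Y'^j, -Gamma^v_ij Y'^i Y'^j) with the Gammas evaluated at the stage position; h = 0.200000; intermediate values shown to 6 dp
step 0: u = -0.7500, v = 0.0000, du/dtau = 0.2500, dv/dtau = -0.1250
step 1:
  k1: at (u, v) = (-0.750000, 0.000000), (du/dtau, dv/dtau) = (0.250000, -0.125000); Gamma_uuu = -0.701299, Gamma_uuv = 0.000000, Gamma_uvv = 0.000000, Gamma_vuu = -0.623377, Gamma_vuv = 0.000000, Gamma_vvv = 0.000000; k1 = (0.250000, -0.125000, 0.043831, 0.038961)
  k2: at (u, v) = (-0.725000, -0.012500), (du/dtau, dv/dtau) = (0.254383, -0.121104); Gamma_uuu = -0.706405, Gamma_uuv = -0.002722, Gamma_uvv = 0.161100, Gamma_vuu = -0.640381, Gamma_vuv = 0.002594, Gamma_vvv = -0.208943; k2 = (0.254383, -0.121104, 0.043182, 0.044664)
  k3: at (u, v) = (-0.724562, -0.012110), (du/dtau, dv/dtau) = (0.254318, -0.120534); Gamma_uuu = -0.706230, Gamma_uuv = -0.002639, Gamma_uvv = 0.156078, Gamma_vuu = -0.641007, Gamma_vuv = 0.002513, Gamma_vvv = -0.202348; k3 = (0.254318, -0.120534, 0.043248, 0.044553)
  k4: at (u, v) = (-0.699136, -0.024107), (du/dtau, dv/dtau) = (0.258650, -0.116089); Gamma_uuu = -0.713474, Gamma_uuv = -0.005417, Gamma_uvv = 0.305005, Gamma_vuu = -0.655874, Gamma_vuv = 0.004969, Gamma_vvv = -0.386510; k4 = (0.258650, -0.116089, 0.043295, 0.049385)
  Y <- Y + (h/6)(k1 + 2k2 + 2k3 + k4): u = -0.6991, v = -0.0241, du/dtau = 0.2587, dv/dtau = -0.1161
step 2:
  k1: at (u, v) = (-0.699132, -0.024145), (du/dtau, dv/dtau) = (0.258666, -0.116107); Gamma_uuu = -0.713503, Gamma_uuv = -0.005426, Gamma_uvv = 0.305485, Gamma_vuu = -0.655845, Gamma_vuv = 0.004977, Gamma_vvv = -0.387117; k1 = (0.258666, -0.116107, 0.043295, 0.049399)
  k2: at (u, v) = (-0.673265, -0.035756), (du/dtau, dv/dtau) = (0.262996, -0.111167); Gamma_uuu = -0.722676, Gamma_uuv = -0.008270, Gamma_uvv = 0.441312, Gamma_vuu = -0.669008, Gamma_vuv = 0.007286, Gamma_vvv = -0.546609; k2 = (0.262996, -0.111167, 0.044048, 0.053454)
  k3: at (u, v) = (-0.672832, -0.035262), (du/dtau, dv/dtau) = (0.263071, -0.110762); Gamma_uuu = -0.722176, Gamma_uuv = -0.008164, Gamma_uvv = 0.435359, Gamma_vuu = -0.670000, Gamma_vuv = 0.007189, Gamma_vvv = -0.539013; k3 = (0.263071, -0.110762, 0.044162, 0.053400)
  k4: at (u, v) = (-0.646517, -0.046298), (du/dtau, dv/dtau) = (0.267499, -0.105427); Gamma_uuu = -0.732459, Gamma_uuv = -0.011026, Gamma_uvv = 0.554624, Gamma_vuu = -0.682517, Gamma_vuv = 0.009297, Gamma_vvv = -0.671236; k4 = (0.267499, -0.105427, 0.045625, 0.056823)
  Y <- Y + (h/6)(k1 + 2k2 + 2k3 + k4): u = -0.6465, v = -0.0463, du/dtau = 0.2675, dv/dtau = -0.1054
step 3:
  k1: at (u, v) = (-0.646522, -0.046325), (du/dtau, dv/dtau) = (0.267511, -0.105443); Gamma_uuu = -0.732492, Gamma_uuv = -0.011032, Gamma_uvv = 0.554932, Gamma_vuu = -0.682475, Gamma_vuv = 0.009303, Gamma_vvv = -0.671613; k1 = (0.267511, -0.105443, 0.045626, 0.056831)
  k2: at (u, v) = (-0.619771, -0.056870), (du/dtau, dv/dtau) = (0.272073, -0.099760); Gamma_uuu = -0.743512, Gamma_uuv = -0.013929, Gamma_uvv = 0.657609, Gamma_vuu = -0.694800, Gamma_vuv = 0.011214, Gamma_vvv = -0.778263; k2 = (0.272073, -0.099760, 0.047737, 0.059786)
  k3: at (u, v) = (-0.619314, -0.056301), (du/dtau, dv/dtau) = (0.272285, -0.099464); Gamma_uuu = -0.742653, Gamma_uuv = -0.013808, Gamma_uvv = 0.651429, Gamma_vuu = -0.696181, Gamma_vuv = 0.011111, Gamma_vvv = -0.770612; k3 = (0.272285, -0.099464, 0.047867, 0.059840)
  k4: at (u, v) = (-0.592065, -0.066218), (du/dtau, dv/dtau) = (0.277084, -0.093475); Gamma_uuu = -0.753418, Gamma_uuv = -0.016717, Gamma_uvv = 0.736146, Gamma_vuu = -0.709389, Gamma_vuv = 0.012803, Gamma_vvv = -0.852076; k4 = (0.277084, -0.093475, 0.050546, 0.062572)
  Y <- Y + (h/6)(k1 + 2k2 + 2k3 + k4): u = -0.5921, v = -0.0662, du/dtau = 0.2771, dv/dtau = -0.0935

Answer: u = -0.5921, v = -0.0662, du/dtau = 0.2771, dv/dtau = -0.0935


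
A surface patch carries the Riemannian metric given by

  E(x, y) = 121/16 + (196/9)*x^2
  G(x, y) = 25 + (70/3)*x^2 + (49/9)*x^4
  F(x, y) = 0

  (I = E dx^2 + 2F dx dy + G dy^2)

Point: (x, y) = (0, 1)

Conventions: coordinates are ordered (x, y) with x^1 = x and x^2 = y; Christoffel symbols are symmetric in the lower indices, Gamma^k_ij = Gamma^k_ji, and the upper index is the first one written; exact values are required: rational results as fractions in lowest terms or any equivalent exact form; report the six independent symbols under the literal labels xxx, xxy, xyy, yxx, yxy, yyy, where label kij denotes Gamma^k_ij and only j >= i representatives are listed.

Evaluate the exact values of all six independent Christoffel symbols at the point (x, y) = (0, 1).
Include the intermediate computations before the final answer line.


E = 121/16, F = 0, G = 25 at the point
E_x = 0, E_y = 0, F_x = 0, F_y = 0, G_x = 0, G_y = 0
EG - F^2 = 3025/16;  g^inv = (16/3025) * [[25, 0], [0, 121/16]]
first-kind symbols [ij,l] = (1/2)(d_i g_jl + d_j g_il - d_l g_ij): [xx,x] = E_x/2 = 0, [xx,y] = F_x - E_y/2 = 0, [xy,x] = E_y/2 = 0, [xy,y] = G_x/2 = 0, [yy,x] = F_y - G_x/2 = 0, [yy,y] = G_y/2 = 0
Gamma^x_ij = (G*[ij,x] - F*[ij,y])/(EG - F^2), Gamma^y_ij = (E*[ij,y] - F*[ij,x])/(EG - F^2)

Answer: Gamma_xxx = 0, Gamma_xxy = 0, Gamma_xyy = 0, Gamma_yxx = 0, Gamma_yxy = 0, Gamma_yyy = 0


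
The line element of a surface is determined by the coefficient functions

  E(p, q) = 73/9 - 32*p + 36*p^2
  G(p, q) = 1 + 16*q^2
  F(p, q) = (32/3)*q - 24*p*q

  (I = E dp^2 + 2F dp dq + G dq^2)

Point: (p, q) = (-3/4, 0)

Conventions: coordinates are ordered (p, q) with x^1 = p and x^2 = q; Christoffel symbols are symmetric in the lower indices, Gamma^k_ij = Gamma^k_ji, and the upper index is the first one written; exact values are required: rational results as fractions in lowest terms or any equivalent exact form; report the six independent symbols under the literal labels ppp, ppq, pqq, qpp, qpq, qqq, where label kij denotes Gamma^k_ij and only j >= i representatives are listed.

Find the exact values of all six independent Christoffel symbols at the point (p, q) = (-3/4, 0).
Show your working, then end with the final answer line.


E = 1885/36, F = 0, G = 1 at the point
E_p = -86, E_q = 0, F_p = 0, F_q = 86/3, G_p = 0, G_q = 0
EG - F^2 = 1885/36;  g^inv = (36/1885) * [[1, 0], [0, 1885/36]]
first-kind symbols [ij,l] = (1/2)(d_i g_jl + d_j g_il - d_l g_ij): [pp,p] = E_p/2 = -43, [pp,q] = F_p - E_q/2 = 0, [pq,p] = E_q/2 = 0, [pq,q] = G_p/2 = 0, [qq,p] = F_q - G_p/2 = 86/3, [qq,q] = G_q/2 = 0
Gamma^p_ij = (G*[ij,p] - F*[ij,q])/(EG - F^2), Gamma^q_ij = (E*[ij,q] - F*[ij,p])/(EG - F^2)

Answer: Gamma_ppp = -1548/1885, Gamma_ppq = 0, Gamma_pqq = 1032/1885, Gamma_qpp = 0, Gamma_qpq = 0, Gamma_qqq = 0


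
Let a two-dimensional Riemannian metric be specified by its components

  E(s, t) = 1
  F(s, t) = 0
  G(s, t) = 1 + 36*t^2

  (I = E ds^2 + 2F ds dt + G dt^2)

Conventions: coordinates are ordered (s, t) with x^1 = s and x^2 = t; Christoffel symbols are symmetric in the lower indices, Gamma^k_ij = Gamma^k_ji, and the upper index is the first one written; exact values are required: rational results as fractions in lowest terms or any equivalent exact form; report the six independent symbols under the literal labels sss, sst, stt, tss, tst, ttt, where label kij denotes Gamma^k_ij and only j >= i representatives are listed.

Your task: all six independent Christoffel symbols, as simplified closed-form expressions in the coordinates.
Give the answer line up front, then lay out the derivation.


Answer: Gamma_sss = 0, Gamma_sst = 0, Gamma_stt = 0, Gamma_tss = 0, Gamma_tst = 0, Gamma_ttt = 36*t/(36*t^2 + 1)

E = 1; F = 0; G = 1 + 36*t^2
Gamma^k_ij = (1/2) g^{kl} (d_i g_jl + d_j g_il - d_l g_ij), with g^inv = (1/(EG-F^2)) [[G, -F], [-F, E]]
first partials: E_s = 0, E_t = 0, F_s = 0, F_t = 0, G_s = 0, G_t = 72*t
D = EG - F^2 = 1 + 36*t^2
expanded: Gamma^s_ss = (G E_s - 2F F_s + F E_t)/(2D), Gamma^s_st = (G E_t - F G_s)/(2D), Gamma^s_tt = (2G F_t - G G_s - F G_t)/(2D), Gamma^t_ss = (2E F_s - E E_t - F E_s)/(2D), Gamma^t_st = (E G_s - F E_t)/(2D), Gamma^t_tt = (E G_t - 2F F_t + F G_s)/(2D); substitute and cancel common factors


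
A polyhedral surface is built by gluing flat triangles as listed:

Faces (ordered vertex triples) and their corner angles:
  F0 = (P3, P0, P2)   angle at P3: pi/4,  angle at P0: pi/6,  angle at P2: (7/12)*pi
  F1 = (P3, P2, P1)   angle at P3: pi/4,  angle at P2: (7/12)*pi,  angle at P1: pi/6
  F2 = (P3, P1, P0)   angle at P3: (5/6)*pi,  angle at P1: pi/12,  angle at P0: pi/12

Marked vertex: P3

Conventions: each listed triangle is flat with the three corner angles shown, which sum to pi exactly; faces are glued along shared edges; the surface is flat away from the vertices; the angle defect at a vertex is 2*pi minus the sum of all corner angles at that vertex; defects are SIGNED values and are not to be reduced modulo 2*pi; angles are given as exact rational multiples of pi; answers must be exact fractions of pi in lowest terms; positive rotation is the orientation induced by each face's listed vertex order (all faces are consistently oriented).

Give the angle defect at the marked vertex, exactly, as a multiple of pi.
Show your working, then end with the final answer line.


Sum of corner angles at P3: (4/3)*pi
defect = 2*pi - (4/3)*pi

Answer: defect(P3) = (2/3)*pi


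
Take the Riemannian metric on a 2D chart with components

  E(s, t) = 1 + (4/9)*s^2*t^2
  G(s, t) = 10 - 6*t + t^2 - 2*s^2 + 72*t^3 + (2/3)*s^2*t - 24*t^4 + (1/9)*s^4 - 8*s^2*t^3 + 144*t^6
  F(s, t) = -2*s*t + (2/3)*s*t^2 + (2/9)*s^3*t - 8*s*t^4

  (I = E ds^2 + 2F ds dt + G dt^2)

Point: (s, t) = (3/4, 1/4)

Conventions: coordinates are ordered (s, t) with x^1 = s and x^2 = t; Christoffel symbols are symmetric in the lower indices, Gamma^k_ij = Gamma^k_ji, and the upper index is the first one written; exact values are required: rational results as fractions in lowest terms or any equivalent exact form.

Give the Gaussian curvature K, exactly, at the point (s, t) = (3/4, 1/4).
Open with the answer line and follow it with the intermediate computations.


Answer: K = -5632/904203

E = 65/64, F = -11/32, G = 137/16, EG - F^2 = 549/64 at the point
E_s = 1/24, E_t = 1/8, F_s = -19/48, F_t = -49/32, G_s = -11/4, G_t = 55/8
E_tt = 1/2, F_st = -43/24, G_ss = -19/6
Using the Brioschi determinant formula for K from the metric derivatives:
M1 = [[-E_tt/2 + F_st - G_ss/2, E_s/2, F_s - E_t/2], [F_t - G_s/2, E, F], [G_t/2, F, G]] = [[-11/24, 1/48, -11/24], [-5/32, 65/64, -11/32], [55/16, -11/32, 137/16]]; det M1 = -1807/768
M2 = [[0, E_t/2, G_s/2], [E_t/2, E, F], [G_s/2, F, G]] = [[0, 1/16, -11/8], [1/16, 65/64, -11/32], [-11/8, -11/32, 137/16]]; det M2 = -485/256
det M1 - det M2 = -11/24; K = -11/24 / (549/64)^2 = -5632/904203


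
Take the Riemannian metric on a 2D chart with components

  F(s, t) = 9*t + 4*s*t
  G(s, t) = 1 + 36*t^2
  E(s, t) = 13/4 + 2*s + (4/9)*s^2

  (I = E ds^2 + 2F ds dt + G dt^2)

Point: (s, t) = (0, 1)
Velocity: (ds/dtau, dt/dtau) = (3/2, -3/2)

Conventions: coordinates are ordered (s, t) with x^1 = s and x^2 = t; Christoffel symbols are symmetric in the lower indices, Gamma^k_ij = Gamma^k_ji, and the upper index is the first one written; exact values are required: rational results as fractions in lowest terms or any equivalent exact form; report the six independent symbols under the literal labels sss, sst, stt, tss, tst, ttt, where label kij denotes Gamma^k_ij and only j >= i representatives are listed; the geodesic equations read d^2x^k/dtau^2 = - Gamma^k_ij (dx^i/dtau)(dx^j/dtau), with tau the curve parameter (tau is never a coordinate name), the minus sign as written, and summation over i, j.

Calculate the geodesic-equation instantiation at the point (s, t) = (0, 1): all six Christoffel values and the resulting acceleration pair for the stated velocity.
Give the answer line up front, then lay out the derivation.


Answer: Gamma_sss = 4/157, Gamma_sst = 0, Gamma_stt = 36/157, Gamma_tss = 16/157, Gamma_tst = 0, Gamma_ttt = 144/157; accelerations (d^2s/dtau^2, d^2t/dtau^2) = (-90/157, -360/157)

E = 13/4, F = 9, G = 37 at the point
E_s = 2, E_t = 0, F_s = 4, F_t = 9, G_s = 0, G_t = 72
EG - F^2 = 157/4;  g^inv = (4/157) * [[37, -9], [-9, 13/4]]
first-kind symbols [ij,l] = (1/2)(d_i g_jl + d_j g_il - d_l g_ij): [ss,s] = E_s/2 = 1, [ss,t] = F_s - E_t/2 = 4, [st,s] = E_t/2 = 0, [st,t] = G_s/2 = 0, [tt,s] = F_t - G_s/2 = 9, [tt,t] = G_t/2 = 36
Gamma^s_ij = (G*[ij,s] - F*[ij,t])/(EG - F^2), Gamma^t_ij = (E*[ij,t] - F*[ij,s])/(EG - F^2)
Gamma_sss = 4/157, Gamma_sst = 0, Gamma_stt = 36/157, Gamma_tss = 16/157, Gamma_tst = 0, Gamma_ttt = 144/157
d^2s/dtau^2 = -(Gamma_sss*(3/2)^2 + 2*Gamma_sst*(3/2)*(-3/2) + Gamma_stt*(-3/2)^2) = -90/157
d^2t/dtau^2 = -(Gamma_tss*(3/2)^2 + 2*Gamma_tst*(3/2)*(-3/2) + Gamma_ttt*(-3/2)^2) = -360/157


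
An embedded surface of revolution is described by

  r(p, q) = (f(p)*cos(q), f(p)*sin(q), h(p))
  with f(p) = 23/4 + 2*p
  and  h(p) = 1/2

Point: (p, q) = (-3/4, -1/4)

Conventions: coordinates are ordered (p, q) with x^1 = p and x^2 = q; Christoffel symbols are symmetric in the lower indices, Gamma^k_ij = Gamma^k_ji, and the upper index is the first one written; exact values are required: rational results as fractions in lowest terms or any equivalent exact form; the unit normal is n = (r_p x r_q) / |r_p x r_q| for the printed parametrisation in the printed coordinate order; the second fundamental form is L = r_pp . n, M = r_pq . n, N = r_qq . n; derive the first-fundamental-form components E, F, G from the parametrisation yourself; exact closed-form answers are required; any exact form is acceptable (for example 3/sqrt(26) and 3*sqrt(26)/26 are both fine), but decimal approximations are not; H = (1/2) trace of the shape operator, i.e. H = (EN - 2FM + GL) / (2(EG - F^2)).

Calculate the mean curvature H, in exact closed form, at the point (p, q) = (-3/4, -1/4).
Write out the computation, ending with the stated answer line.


f = 17/4, f' = 2, f'' = 0, h' = 0, h'' = 0
E = 4, F = 0, G = 289/16; answer radicand W^2 = 4
unnormalised second-form numerators: l = 0, m = 0, n = 0; L = l/sqrt(4), and similarly M = m/sqrt(W^2), N = n/sqrt(W^2)
H = (E*n - 2*F*m + G*l) / (2*(EG - F^2)*sqrt(W^2)); E*n - 2*F*m + G*l = 0, EG - F^2 = 289/4, so H = (0)/sqrt(4)

Answer: H = 0


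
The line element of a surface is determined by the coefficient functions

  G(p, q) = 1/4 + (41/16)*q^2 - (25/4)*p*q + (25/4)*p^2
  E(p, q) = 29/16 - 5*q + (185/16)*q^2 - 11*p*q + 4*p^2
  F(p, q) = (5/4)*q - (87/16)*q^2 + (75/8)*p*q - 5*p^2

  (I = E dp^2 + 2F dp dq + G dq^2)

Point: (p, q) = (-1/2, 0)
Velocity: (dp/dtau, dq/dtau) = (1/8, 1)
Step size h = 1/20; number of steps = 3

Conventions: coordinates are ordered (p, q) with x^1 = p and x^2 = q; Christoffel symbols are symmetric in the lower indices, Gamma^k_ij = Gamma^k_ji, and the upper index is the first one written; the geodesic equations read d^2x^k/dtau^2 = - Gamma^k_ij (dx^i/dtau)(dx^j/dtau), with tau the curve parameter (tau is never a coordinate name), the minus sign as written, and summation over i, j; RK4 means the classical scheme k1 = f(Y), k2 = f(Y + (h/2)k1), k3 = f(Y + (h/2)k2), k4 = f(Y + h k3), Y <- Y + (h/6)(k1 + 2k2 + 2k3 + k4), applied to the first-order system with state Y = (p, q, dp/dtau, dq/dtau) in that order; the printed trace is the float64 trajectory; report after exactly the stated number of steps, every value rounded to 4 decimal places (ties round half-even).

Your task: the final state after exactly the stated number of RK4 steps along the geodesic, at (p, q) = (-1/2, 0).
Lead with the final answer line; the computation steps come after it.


Answer: p = -0.4822, q = 0.1441, dp/dtau = 0.1173, dq/dtau = 0.9268

f(Y) = (dp/dtau, dq/dtau, -Gamma^p_ij Y'^i Y'^j, -Gamma^q_ij Y'^i Y'^j) with the Gammas evaluated at the stage position; h = 0.050000; intermediate values shown to 6 dp
step 0: p = -0.5000, q = 0.0000, dp/dtau = 0.1250, dq/dtau = 1.0000
step 1:
  k1: at (p, q) = (-0.500000, 0.000000), (dp/dtau, dq/dtau) = (0.125000, 1.000000); Gamma_ppp = 0.654144, Gamma_ppq = -0.976796, Gamma_pqq = 0.392265, Gamma_qpp = 3.071823, Gamma_qpq = -2.397790, Gamma_qqq = 1.132597; k1 = (0.125000, 1.000000, -0.158287, -0.581146)
  k2: at (p, q) = (-0.496875, 0.025000), (dp/dtau, dq/dtau) = (0.121043, 0.985471); Gamma_ppp = 0.627909, Gamma_ppq = -0.917089, Gamma_pqq = 0.342896, Gamma_qpp = 2.944018, Gamma_qpq = -2.348450, Gamma_qqq = 1.105856; k2 = (0.121043, 0.985471, -0.123416, -0.556824)
  k3: at (p, q) = (-0.496974, 0.024637), (dp/dtau, dq/dtau) = (0.121915, 0.986079); Gamma_ppp = 0.628333, Gamma_ppq = -0.917988, Gamma_pqq = 0.343623, Gamma_qpp = 2.945561, Gamma_qpq = -2.349089, Gamma_qqq = 1.106208; k3 = (0.121915, 0.986079, -0.122746, -0.554602)
  k4: at (p, q) = (-0.493904, 0.049304), (dp/dtau, dq/dtau) = (0.118863, 0.972270); Gamma_ppp = 0.599874, Gamma_ppq = -0.855091, Gamma_pqq = 0.292385, Gamma_qpp = 2.821587, Gamma_qpq = -2.295715, Gamma_qqq = 1.075503; k4 = (0.118863, 0.972270, -0.087229, -0.525931)
  Y <- Y + (h/6)(k1 + 2k2 + 2k3 + k4): p = -0.4939, q = 0.0493, dp/dtau = 0.1189, dq/dtau = 0.9723
step 2:
  k1: at (p, q) = (-0.493919, 0.049295), (dp/dtau, dq/dtau) = (0.118851, 0.972251); Gamma_ppp = 0.599892, Gamma_ppq = -0.855117, Gamma_pqq = 0.292403, Gamma_qpp = 2.821566, Gamma_qpq = -2.295709, Gamma_qqq = 1.075499; k1 = (0.118851, 0.972251, -0.087251, -0.525941)
  k2: at (p, q) = (-0.490947, 0.073601), (dp/dtau, dq/dtau) = (0.116670, 0.959102); Gamma_ppp = 0.568951, Gamma_ppq = -0.789286, Gamma_pqq = 0.239569, Gamma_qpp = 2.700736, Gamma_qpq = -2.238125, Gamma_qqq = 1.040853; k2 = (0.116670, 0.959102, -0.051479, -0.493333)
  k3: at (p, q) = (-0.491002, 0.073272), (dp/dtau, dq/dtau) = (0.117564, 0.959917); Gamma_ppp = 0.569398, Gamma_ppq = -0.790204, Gamma_pqq = 0.240297, Gamma_qpp = 2.702294, Gamma_qpq = -2.238909, Gamma_qqq = 1.041331; k3 = (0.117564, 0.959917, -0.050937, -0.491544)
  k4: at (p, q) = (-0.488040, 0.097291), (dp/dtau, dq/dtau) = (0.116304, 0.947673); Gamma_ppp = 0.535660, Gamma_ppq = -0.721537, Gamma_pqq = 0.186007, Gamma_qpp = 2.583995, Gamma_qpq = -2.177129, Gamma_qqq = 1.002934; k4 = (0.116304, 0.947673, -0.015243, -0.455752)
  Y <- Y + (h/6)(k1 + 2k2 + 2k3 + k4): p = -0.4881, q = 0.0973, dp/dtau = 0.1163, dq/dtau = 0.9477
step 3:
  k1: at (p, q) = (-0.488055, 0.097278), (dp/dtau, dq/dtau) = (0.116290, 0.947655); Gamma_ppp = 0.535686, Gamma_ppq = -0.721577, Gamma_pqq = 0.186036, Gamma_qpp = 2.584001, Gamma_qpq = -2.177138, Gamma_qqq = 1.002938; k1 = (0.116290, 0.947655, -0.015274, -0.455779)
  k2: at (p, q) = (-0.485148, 0.120969), (dp/dtau, dq/dtau) = (0.115908, 0.936261); Gamma_ppp = 0.499010, Gamma_ppq = -0.650409, Gamma_pqq = 0.130602, Gamma_qpp = 2.467643, Gamma_qpq = -2.111129, Gamma_qqq = 0.960909; k2 = (0.115908, 0.936261, 0.019977, -0.417269)
  k3: at (p, q) = (-0.485157, 0.120684), (dp/dtau, dq/dtau) = (0.116790, 0.937224); Gamma_ppp = 0.499459, Gamma_ppq = -0.651278, Gamma_pqq = 0.131281, Gamma_qpp = 2.469144, Gamma_qpq = -2.111999, Gamma_qqq = 0.961472; k3 = (0.116790, 0.937224, 0.020447, -0.415874)
  k4: at (p, q) = (-0.482215, 0.144139), (dp/dtau, dq/dtau) = (0.117313, 0.926862); Gamma_ppp = 0.459574, Gamma_ppq = -0.577622, Gamma_pqq = 0.074765, Gamma_qpp = 2.354009, Gamma_qpq = -2.041753, Gamma_qqq = 0.915985; k4 = (0.117313, 0.926862, 0.055059, -0.375283)
  Y <- Y + (h/6)(k1 + 2k2 + 2k3 + k4): p = -0.4822, q = 0.1441, dp/dtau = 0.1173, dq/dtau = 0.9268
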